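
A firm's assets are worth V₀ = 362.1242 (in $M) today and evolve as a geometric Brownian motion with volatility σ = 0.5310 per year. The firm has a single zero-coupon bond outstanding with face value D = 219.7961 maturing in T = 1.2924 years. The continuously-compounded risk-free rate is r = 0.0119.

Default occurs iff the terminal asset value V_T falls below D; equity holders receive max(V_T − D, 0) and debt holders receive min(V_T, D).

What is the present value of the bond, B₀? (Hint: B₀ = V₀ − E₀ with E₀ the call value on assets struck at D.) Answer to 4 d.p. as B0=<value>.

B0=198.4417

d₁ = [ln(V₀/D) + (r + σ²/2)T] / (σ√T)
   = [ln(362.1242/219.7961) + (0.0119 + 0.5·0.5310²)·1.2924] / (0.5310·√1.2924)
   = [0.499287 + 0.197583] / 0.603661 = 1.154406
d₂ = d₁ − σ√T = 1.154406 − 0.603661 = 0.550745
N(d₁) = 0.875833,  N(d₂) = 0.709096,  e^(−rT) = 0.984738
E₀ = V₀·N(d₁) − D·e^(−rT)·N(d₂)
   = 362.1242·0.875833 − 219.7961·0.984738·0.709096 = 163.682540
B₀ = V₀ − E₀ = 362.1242 − 163.682540 = 198.441660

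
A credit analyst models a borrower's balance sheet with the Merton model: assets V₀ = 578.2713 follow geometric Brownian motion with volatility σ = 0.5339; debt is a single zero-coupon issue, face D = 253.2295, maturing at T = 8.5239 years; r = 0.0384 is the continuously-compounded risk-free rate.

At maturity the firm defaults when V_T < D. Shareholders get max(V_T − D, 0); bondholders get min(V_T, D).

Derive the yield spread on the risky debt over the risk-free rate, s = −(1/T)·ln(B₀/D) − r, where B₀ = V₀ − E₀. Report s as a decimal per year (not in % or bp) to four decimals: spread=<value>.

d₁ = [ln(V₀/D) + (r + σ²/2)T] / (σ√T)
   = [ln(578.2713/253.2295) + (0.0384 + 0.5·0.5339²)·8.5239] / (0.5339·√8.5239)
   = [0.825747 + 1.542183] / 1.558759 = 1.519112
d₂ = d₁ − σ√T = 1.519112 − 1.558759 = -0.039647
N(d₁) = 0.935633,  N(d₂) = 0.484187,  e^(−rT) = 0.720855
E₀ = V₀·N(d₁) − D·e^(−rT)·N(d₂)
   = 578.2713·0.935633 − 253.2295·0.720855·0.484187 = 452.665303
B₀ = V₀ − E₀ = 578.2713 − 452.665303 = 125.605997
spread = −(1/T)·ln(B₀/D) − r = −(1/8.5239)·ln(125.605997/253.2295) − 0.0384 = 0.04385650

spread=0.0439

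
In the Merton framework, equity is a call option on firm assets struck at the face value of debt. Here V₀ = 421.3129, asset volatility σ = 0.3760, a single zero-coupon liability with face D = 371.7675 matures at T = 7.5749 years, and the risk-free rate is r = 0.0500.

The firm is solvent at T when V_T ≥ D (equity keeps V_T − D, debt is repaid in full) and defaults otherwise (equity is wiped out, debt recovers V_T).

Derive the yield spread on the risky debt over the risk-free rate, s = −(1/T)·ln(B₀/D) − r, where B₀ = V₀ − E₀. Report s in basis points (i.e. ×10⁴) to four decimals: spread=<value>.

spread=382.1004

d₁ = [ln(V₀/D) + (r + σ²/2)T] / (σ√T)
   = [ln(421.3129/371.7675) + (0.0500 + 0.5·0.3760²)·7.5749] / (0.3760·√7.5749)
   = [0.125107 + 0.914200] / 1.034847 = 1.004309
d₂ = d₁ − σ√T = 1.004309 − 1.034847 = -0.030538
N(d₁) = 0.842385,  N(d₂) = 0.487819,  e^(−rT) = 0.684720
E₀ = V₀·N(d₁) − D·e^(−rT)·N(d₂)
   = 421.3129·0.842385 − 371.7675·0.684720·0.487819 = 230.730167
B₀ = V₀ − E₀ = 421.3129 − 230.730167 = 190.582733
spread = −(1/T)·ln(B₀/D) − r = −(1/7.5749)·ln(190.582733/371.7675) − 0.0500 = 0.03821004
in basis points: 0.03821004 × 10⁴ = 382.1004 bp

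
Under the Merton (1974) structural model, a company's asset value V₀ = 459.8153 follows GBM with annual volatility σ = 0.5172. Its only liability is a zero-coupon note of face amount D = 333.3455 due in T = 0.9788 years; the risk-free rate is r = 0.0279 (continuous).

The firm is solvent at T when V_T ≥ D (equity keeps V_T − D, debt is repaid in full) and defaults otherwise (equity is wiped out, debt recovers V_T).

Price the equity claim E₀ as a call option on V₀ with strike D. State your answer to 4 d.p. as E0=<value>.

d₁ = [ln(V₀/D) + (r + σ²/2)T] / (σ√T)
   = [ln(459.8153/333.3455) + (0.0279 + 0.5·0.5172²)·0.9788] / (0.5172·√0.9788)
   = [0.321645 + 0.158221] / 0.511688 = 0.937810
d₂ = d₁ − σ√T = 0.937810 − 0.511688 = 0.426122
N(d₁) = 0.825829,  N(d₂) = 0.664990,  e^(−rT) = 0.973061
E₀ = V₀·N(d₁) − D·e^(−rT)·N(d₂)
   = 459.8153·0.825829 − 333.3455·0.973061·0.664990 = 164.028847

E0=164.0288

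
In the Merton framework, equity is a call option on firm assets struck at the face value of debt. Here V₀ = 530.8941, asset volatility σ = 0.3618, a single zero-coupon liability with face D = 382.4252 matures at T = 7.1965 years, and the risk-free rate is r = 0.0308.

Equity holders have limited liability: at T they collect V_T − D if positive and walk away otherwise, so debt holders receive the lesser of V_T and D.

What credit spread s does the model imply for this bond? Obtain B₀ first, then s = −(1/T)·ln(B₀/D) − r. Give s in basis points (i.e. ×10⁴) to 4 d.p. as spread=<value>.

spread=334.4018

d₁ = [ln(V₀/D) + (r + σ²/2)T] / (σ√T)
   = [ln(530.8941/382.4252) + (0.0308 + 0.5·0.3618²)·7.1965] / (0.3618·√7.1965)
   = [0.328029 + 0.692660] / 0.970575 = 1.051634
d₂ = d₁ − σ√T = 1.051634 − 0.970575 = 0.081059
N(d₁) = 0.853516,  N(d₂) = 0.532302,  e^(−rT) = 0.801194
E₀ = V₀·N(d₁) − D·e^(−rT)·N(d₂)
   = 530.8941·0.853516 − 382.4252·0.801194·0.532302 = 290.031016
B₀ = V₀ − E₀ = 530.8941 − 290.031016 = 240.863084
spread = −(1/T)·ln(B₀/D) − r = −(1/7.1965)·ln(240.863084/382.4252) − 0.0308 = 0.03344018
in basis points: 0.03344018 × 10⁴ = 334.4018 bp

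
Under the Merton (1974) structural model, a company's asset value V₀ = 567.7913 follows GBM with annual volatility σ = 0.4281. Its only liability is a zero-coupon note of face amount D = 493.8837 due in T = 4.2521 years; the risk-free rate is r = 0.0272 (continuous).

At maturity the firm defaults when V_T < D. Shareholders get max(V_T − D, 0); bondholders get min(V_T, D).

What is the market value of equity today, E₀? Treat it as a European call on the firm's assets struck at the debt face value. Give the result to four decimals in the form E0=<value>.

d₁ = [ln(V₀/D) + (r + σ²/2)T] / (σ√T)
   = [ln(567.7913/493.8837) + (0.0272 + 0.5·0.4281²)·4.2521] / (0.4281·√4.2521)
   = [0.139454 + 0.505297] / 0.882769 = 0.730374
d₂ = d₁ − σ√T = 0.730374 − 0.882769 = -0.152395
N(d₁) = 0.767419,  N(d₂) = 0.439438,  e^(−rT) = 0.890781
E₀ = V₀·N(d₁) − D·e^(−rT)·N(d₂)
   = 567.7913·0.767419 − 493.8837·0.890781·0.439438 = 242.406795

E0=242.4068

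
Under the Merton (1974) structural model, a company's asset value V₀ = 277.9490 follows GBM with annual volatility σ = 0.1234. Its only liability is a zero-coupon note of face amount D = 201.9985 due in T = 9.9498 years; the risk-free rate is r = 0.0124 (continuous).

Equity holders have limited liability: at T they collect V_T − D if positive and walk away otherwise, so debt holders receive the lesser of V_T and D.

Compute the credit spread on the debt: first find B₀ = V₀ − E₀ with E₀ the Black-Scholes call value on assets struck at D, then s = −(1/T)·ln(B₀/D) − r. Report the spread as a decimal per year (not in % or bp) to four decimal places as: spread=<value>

d₁ = [ln(V₀/D) + (r + σ²/2)T] / (σ√T)
   = [ln(277.9490/201.9985) + (0.0124 + 0.5·0.1234²)·9.9498] / (0.1234·√9.9498)
   = [0.319177 + 0.199133] / 0.389244 = 1.331581
d₂ = d₁ − σ√T = 1.331581 − 0.389244 = 0.942337
N(d₁) = 0.908501,  N(d₂) = 0.826990,  e^(−rT) = 0.883930
E₀ = V₀·N(d₁) − D·e^(−rT)·N(d₂)
   = 277.9490·0.908501 − 201.9985·0.883930·0.826990 = 104.855842
B₀ = V₀ − E₀ = 277.9490 − 104.855842 = 173.093158
spread = −(1/T)·ln(B₀/D) − r = −(1/9.9498)·ln(173.093158/201.9985) − 0.0124 = 0.00312095

spread=0.0031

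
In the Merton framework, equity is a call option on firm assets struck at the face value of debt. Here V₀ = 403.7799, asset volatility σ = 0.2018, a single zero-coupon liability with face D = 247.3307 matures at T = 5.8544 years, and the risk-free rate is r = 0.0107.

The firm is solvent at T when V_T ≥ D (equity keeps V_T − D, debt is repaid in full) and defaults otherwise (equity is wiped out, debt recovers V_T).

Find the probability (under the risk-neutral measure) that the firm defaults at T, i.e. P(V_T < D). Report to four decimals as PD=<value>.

PD=0.1873

d₁ = [ln(V₀/D) + (r + σ²/2)T] / (σ√T)
   = [ln(403.7799/247.3307) + (0.0107 + 0.5·0.2018²)·5.8544] / (0.2018·√5.8544)
   = [0.490144 + 0.181847] / 0.488273 = 1.376261
d₂ = d₁ − σ√T = 1.376261 − 0.488273 = 0.887989
risk-neutral PD = N(−d₂) = N(-0.887989) = 0.187273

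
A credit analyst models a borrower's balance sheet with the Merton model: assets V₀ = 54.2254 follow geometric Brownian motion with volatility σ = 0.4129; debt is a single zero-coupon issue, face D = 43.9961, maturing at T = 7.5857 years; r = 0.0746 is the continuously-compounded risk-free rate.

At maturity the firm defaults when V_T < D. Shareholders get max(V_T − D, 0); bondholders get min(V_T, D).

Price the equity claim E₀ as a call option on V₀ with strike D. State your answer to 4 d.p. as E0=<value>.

E0=34.8831

d₁ = [ln(V₀/D) + (r + σ²/2)T] / (σ√T)
   = [ln(54.2254/43.9961) + (0.0746 + 0.5·0.4129²)·7.5857] / (0.4129·√7.5857)
   = [0.209048 + 1.212523] / 1.137215 = 1.250046
d₂ = d₁ − σ√T = 1.250046 − 1.137215 = 0.112830
N(d₁) = 0.894359,  N(d₂) = 0.544917,  e^(−rT) = 0.567853
E₀ = V₀·N(d₁) − D·e^(−rT)·N(d₂)
   = 54.2254·0.894359 − 43.9961·0.567853·0.544917 = 34.883112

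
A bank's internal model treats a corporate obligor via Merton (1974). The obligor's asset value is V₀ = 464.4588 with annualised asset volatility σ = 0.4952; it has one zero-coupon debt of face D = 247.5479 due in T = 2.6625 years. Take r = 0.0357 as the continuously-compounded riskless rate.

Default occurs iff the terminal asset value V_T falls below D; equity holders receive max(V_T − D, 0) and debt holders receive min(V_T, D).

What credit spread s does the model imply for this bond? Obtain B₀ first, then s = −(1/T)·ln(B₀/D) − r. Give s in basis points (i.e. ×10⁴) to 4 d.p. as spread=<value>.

spread=444.6039

d₁ = [ln(V₀/D) + (r + σ²/2)T] / (σ√T)
   = [ln(464.4588/247.5479) + (0.0357 + 0.5·0.4952²)·2.6625] / (0.4952·√2.6625)
   = [0.629269 + 0.421504] / 0.808026 = 1.300420
d₂ = d₁ − σ√T = 1.300420 − 0.808026 = 0.492393
N(d₁) = 0.903271,  N(d₂) = 0.688779,  e^(−rT) = 0.909326
E₀ = V₀·N(d₁) − D·e^(−rT)·N(d₂)
   = 464.4588·0.903271 − 247.5479·0.909326·0.688779 = 264.486860
B₀ = V₀ − E₀ = 464.4588 − 264.486860 = 199.971940
spread = −(1/T)·ln(B₀/D) − r = −(1/2.6625)·ln(199.971940/247.5479) − 0.0357 = 0.04446039
in basis points: 0.04446039 × 10⁴ = 444.6039 bp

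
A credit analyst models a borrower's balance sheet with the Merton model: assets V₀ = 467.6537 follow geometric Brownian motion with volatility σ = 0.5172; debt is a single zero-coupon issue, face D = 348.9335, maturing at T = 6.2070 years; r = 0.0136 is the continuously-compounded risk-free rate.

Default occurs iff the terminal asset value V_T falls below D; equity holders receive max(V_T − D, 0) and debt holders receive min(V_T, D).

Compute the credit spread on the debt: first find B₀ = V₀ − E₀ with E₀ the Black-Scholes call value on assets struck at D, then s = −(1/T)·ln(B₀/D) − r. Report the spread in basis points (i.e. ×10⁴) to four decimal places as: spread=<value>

spread=778.2711

d₁ = [ln(V₀/D) + (r + σ²/2)T] / (σ√T)
   = [ln(467.6537/348.9335) + (0.0136 + 0.5·0.5172²)·6.2070] / (0.5172·√6.2070)
   = [0.292847 + 0.914589] / 1.288544 = 0.937054
d₂ = d₁ − σ√T = 0.937054 − 1.288544 = -0.351491
N(d₁) = 0.825635,  N(d₂) = 0.362610,  e^(−rT) = 0.919050
E₀ = V₀·N(d₁) − D·e^(−rT)·N(d₂)
   = 467.6537·0.825635 − 348.9335·0.919050·0.362610 = 269.826623
B₀ = V₀ − E₀ = 467.6537 − 269.826623 = 197.827077
spread = −(1/T)·ln(B₀/D) − r = −(1/6.2070)·ln(197.827077/348.9335) − 0.0136 = 0.07782711
in basis points: 0.07782711 × 10⁴ = 778.2711 bp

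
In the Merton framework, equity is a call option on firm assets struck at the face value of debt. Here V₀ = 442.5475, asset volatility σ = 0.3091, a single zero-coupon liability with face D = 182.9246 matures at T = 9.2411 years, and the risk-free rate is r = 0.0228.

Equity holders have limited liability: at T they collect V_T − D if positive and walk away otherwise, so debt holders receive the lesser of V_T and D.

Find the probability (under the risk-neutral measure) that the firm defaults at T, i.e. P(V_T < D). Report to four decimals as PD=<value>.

PD=0.2436

d₁ = [ln(V₀/D) + (r + σ²/2)T] / (σ√T)
   = [ln(442.5475/182.9246) + (0.0228 + 0.5·0.3091²)·9.2411] / (0.3091·√9.2411)
   = [0.883474 + 0.652157] / 0.939639 = 1.634279
d₂ = d₁ − σ√T = 1.634279 − 0.939639 = 0.694640
risk-neutral PD = N(−d₂) = N(-0.694640) = 0.243640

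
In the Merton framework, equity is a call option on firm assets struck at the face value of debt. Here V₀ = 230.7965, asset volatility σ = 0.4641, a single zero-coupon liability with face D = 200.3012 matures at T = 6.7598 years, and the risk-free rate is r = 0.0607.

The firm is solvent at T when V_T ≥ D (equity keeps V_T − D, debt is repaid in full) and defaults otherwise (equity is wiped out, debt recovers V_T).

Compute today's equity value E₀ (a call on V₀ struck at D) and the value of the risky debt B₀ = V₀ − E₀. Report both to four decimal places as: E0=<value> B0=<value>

E0=138.7324 B0=92.0641

d₁ = [ln(V₀/D) + (r + σ²/2)T] / (σ√T)
   = [ln(230.7965/200.3012) + (0.0607 + 0.5·0.4641²)·6.7598] / (0.4641·√6.7598)
   = [0.141714 + 1.138312] / 1.206642 = 1.060817
d₂ = d₁ − σ√T = 1.060817 − 1.206642 = -0.145825
N(d₁) = 0.855613,  N(d₂) = 0.442030,  e^(−rT) = 0.663438
E₀ = V₀·N(d₁) − D·e^(−rT)·N(d₂)
   = 230.7965·0.855613 − 200.3012·0.663438·0.442030 = 138.732401
B₀ = V₀ − E₀ = 230.7965 − 138.732401 = 92.064099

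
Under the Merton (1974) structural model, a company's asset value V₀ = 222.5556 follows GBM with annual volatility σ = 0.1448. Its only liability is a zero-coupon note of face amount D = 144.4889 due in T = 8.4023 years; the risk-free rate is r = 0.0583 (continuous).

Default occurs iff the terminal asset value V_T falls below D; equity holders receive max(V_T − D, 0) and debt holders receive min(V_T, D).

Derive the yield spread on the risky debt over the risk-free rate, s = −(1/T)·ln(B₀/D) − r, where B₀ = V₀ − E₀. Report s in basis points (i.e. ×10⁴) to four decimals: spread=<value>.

d₁ = [ln(V₀/D) + (r + σ²/2)T] / (σ√T)
   = [ln(222.5556/144.4889) + (0.0583 + 0.5·0.1448²)·8.4023] / (0.1448·√8.4023)
   = [0.431974 + 0.577940] / 0.419728 = 2.406117
d₂ = d₁ − σ√T = 2.406117 − 0.419728 = 1.986389
N(d₁) = 0.991938,  N(d₂) = 0.976505,  e^(−rT) = 0.612716
E₀ = V₀·N(d₁) − D·e^(−rT)·N(d₂)
   = 222.5556·0.991938 − 144.4889·0.612716·0.976505 = 134.310859
B₀ = V₀ − E₀ = 222.5556 − 134.310859 = 88.244741
spread = −(1/T)·ln(B₀/D) − r = −(1/8.4023)·ln(88.244741/144.4889) − 0.0583 = 0.00038495
in basis points: 0.00038495 × 10⁴ = 3.8495 bp

spread=3.8495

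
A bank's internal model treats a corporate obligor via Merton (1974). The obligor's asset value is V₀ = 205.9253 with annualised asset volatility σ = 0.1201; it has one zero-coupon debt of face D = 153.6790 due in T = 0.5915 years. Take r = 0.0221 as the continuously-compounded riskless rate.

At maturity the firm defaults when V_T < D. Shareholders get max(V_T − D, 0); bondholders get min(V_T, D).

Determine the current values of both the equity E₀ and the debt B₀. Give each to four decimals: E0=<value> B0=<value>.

E0=54.2441 B0=151.6812

d₁ = [ln(V₀/D) + (r + σ²/2)T] / (σ√T)
   = [ln(205.9253/153.6790) + (0.0221 + 0.5·0.1201²)·0.5915] / (0.1201·√0.5915)
   = [0.292647 + 0.017338] / 0.092368 = 3.355993
d₂ = d₁ − σ√T = 3.355993 − 0.092368 = 3.263625
N(d₁) = 0.999605,  N(d₂) = 0.999450,  e^(−rT) = 0.987013
E₀ = V₀·N(d₁) − D·e^(−rT)·N(d₂)
   = 205.9253·0.999605 − 153.6790·0.987013·0.999450 = 54.244141
B₀ = V₀ − E₀ = 205.9253 − 54.244141 = 151.681159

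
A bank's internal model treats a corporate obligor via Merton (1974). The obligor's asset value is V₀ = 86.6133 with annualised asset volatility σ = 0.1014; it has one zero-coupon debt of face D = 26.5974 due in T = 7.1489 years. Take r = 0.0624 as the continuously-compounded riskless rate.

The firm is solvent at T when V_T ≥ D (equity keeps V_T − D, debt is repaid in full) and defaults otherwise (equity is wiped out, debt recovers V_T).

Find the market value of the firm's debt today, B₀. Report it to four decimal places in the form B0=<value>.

B0=17.0257

d₁ = [ln(V₀/D) + (r + σ²/2)T] / (σ√T)
   = [ln(86.6133/26.5974) + (0.0624 + 0.5·0.1014²)·7.1489] / (0.1014·√7.1489)
   = [1.180640 + 0.482844] / 0.271118 = 6.135655
d₂ = d₁ − σ√T = 6.135655 − 0.271118 = 5.864538
N(d₁) = 1.000000,  N(d₂) = 1.000000,  e^(−rT) = 0.640125
E₀ = V₀·N(d₁) − D·e^(−rT)·N(d₂)
   = 86.6133·1.000000 − 26.5974·0.640125·1.000000 = 69.587632
B₀ = V₀ − E₀ = 86.6133 − 69.587632 = 17.025668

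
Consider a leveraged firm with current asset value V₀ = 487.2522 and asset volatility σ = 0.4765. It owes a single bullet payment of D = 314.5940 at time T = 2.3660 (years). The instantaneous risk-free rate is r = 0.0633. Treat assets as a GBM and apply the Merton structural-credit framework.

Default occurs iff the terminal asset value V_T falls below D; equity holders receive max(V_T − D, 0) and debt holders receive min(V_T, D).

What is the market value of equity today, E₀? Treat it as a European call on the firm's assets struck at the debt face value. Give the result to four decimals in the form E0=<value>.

E0=247.1145

d₁ = [ln(V₀/D) + (r + σ²/2)T] / (σ√T)
   = [ln(487.2522/314.5940) + (0.0633 + 0.5·0.4765²)·2.3660] / (0.4765·√2.3660)
   = [0.437499 + 0.418371] / 0.732943 = 1.167716
d₂ = d₁ − σ√T = 1.167716 − 0.732943 = 0.434773
N(d₁) = 0.878539,  N(d₂) = 0.668136,  e^(−rT) = 0.860908
E₀ = V₀·N(d₁) − D·e^(−rT)·N(d₂)
   = 487.2522·0.878539 − 314.5940·0.860908·0.668136 = 247.114546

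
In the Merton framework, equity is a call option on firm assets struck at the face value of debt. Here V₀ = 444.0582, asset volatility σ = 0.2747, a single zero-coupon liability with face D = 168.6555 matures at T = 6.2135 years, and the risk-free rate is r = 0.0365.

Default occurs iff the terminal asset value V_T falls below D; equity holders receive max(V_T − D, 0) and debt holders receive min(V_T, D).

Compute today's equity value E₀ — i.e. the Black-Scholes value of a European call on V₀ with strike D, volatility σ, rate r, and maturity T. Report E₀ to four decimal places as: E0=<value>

d₁ = [ln(V₀/D) + (r + σ²/2)T] / (σ√T)
   = [ln(444.0582/168.6555) + (0.0365 + 0.5·0.2747²)·6.2135] / (0.2747·√6.2135)
   = [0.968097 + 0.461228] / 0.684742 = 2.087394
d₂ = d₁ − σ√T = 2.087394 − 0.684742 = 1.402652
N(d₁) = 0.981574,  N(d₂) = 0.919640,  e^(−rT) = 0.797086
E₀ = V₀·N(d₁) − D·e^(−rT)·N(d₂)
   = 444.0582·0.981574 − 168.6555·0.797086·0.919640 = 312.246002

E0=312.2460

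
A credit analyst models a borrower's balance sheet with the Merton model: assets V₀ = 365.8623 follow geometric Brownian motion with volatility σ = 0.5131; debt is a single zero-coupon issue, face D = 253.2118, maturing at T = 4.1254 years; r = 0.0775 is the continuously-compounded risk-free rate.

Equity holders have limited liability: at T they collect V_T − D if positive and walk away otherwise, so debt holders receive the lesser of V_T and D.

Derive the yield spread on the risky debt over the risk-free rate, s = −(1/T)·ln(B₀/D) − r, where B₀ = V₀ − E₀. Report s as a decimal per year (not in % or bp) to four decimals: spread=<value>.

spread=0.0567

d₁ = [ln(V₀/D) + (r + σ²/2)T] / (σ√T)
   = [ln(365.8623/253.2118) + (0.0775 + 0.5·0.5131²)·4.1254] / (0.5131·√4.1254)
   = [0.368031 + 0.862769] / 1.042162 = 1.181007
d₂ = d₁ − σ√T = 1.181007 − 1.042162 = 0.138845
N(d₁) = 0.881200,  N(d₂) = 0.555214,  e^(−rT) = 0.726353
E₀ = V₀·N(d₁) − D·e^(−rT)·N(d₂)
   = 365.8623·0.881200 − 253.2118·0.726353·0.555214 = 220.282230
B₀ = V₀ − E₀ = 365.8623 − 220.282230 = 145.580070
spread = −(1/T)·ln(B₀/D) − r = −(1/4.1254)·ln(145.580070/253.2118) − 0.0775 = 0.05666882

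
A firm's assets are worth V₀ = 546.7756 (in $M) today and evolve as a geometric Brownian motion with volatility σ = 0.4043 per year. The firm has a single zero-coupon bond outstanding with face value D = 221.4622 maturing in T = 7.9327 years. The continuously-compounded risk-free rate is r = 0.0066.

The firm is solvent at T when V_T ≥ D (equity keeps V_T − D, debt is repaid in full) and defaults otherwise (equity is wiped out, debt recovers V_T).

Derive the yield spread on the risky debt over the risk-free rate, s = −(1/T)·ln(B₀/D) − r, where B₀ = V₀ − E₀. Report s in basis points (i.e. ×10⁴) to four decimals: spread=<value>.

spread=260.7488

d₁ = [ln(V₀/D) + (r + σ²/2)T] / (σ√T)
   = [ln(546.7756/221.4622) + (0.0066 + 0.5·0.4043²)·7.9327] / (0.4043·√7.9327)
   = [0.903787 + 0.700689] / 1.138713 = 1.409026
d₂ = d₁ − σ√T = 1.409026 − 1.138713 = 0.270313
N(d₁) = 0.920586,  N(d₂) = 0.606540,  e^(−rT) = 0.948991
E₀ = V₀·N(d₁) − D·e^(−rT)·N(d₂)
   = 546.7756·0.920586 − 221.4622·0.948991·0.606540 = 375.880161
B₀ = V₀ − E₀ = 546.7756 − 375.880161 = 170.895439
spread = −(1/T)·ln(B₀/D) − r = −(1/7.9327)·ln(170.895439/221.4622) − 0.0066 = 0.02607488
in basis points: 0.02607488 × 10⁴ = 260.7488 bp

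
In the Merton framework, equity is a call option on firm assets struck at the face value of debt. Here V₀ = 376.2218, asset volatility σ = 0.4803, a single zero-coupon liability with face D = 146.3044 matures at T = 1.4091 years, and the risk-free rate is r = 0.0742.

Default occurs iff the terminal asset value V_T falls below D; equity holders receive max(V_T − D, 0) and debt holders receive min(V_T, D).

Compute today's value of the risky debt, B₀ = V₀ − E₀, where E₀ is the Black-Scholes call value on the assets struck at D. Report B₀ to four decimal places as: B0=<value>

B0=130.1926

d₁ = [ln(V₀/D) + (r + σ²/2)T] / (σ√T)
   = [ln(376.2218/146.3044) + (0.0742 + 0.5·0.4803²)·1.4091] / (0.4803·√1.4091)
   = [0.944489 + 0.267087] / 0.570143 = 2.125040
d₂ = d₁ − σ√T = 2.125040 − 0.570143 = 1.554898
N(d₁) = 0.983208,  N(d₂) = 0.940015,  e^(−rT) = 0.900725
E₀ = V₀·N(d₁) − D·e^(−rT)·N(d₂)
   = 376.2218·0.983208 − 146.3044·0.900725·0.940015 = 246.029240
B₀ = V₀ − E₀ = 376.2218 − 246.029240 = 130.192560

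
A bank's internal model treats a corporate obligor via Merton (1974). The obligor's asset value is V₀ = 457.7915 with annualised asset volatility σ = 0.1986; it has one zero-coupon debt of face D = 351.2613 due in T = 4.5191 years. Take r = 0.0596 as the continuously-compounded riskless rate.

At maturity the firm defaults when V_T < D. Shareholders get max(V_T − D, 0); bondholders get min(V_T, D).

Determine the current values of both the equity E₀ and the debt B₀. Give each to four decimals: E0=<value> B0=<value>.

d₁ = [ln(V₀/D) + (r + σ²/2)T] / (σ√T)
   = [ln(457.7915/351.2613) + (0.0596 + 0.5·0.1986²)·4.5191] / (0.1986·√4.5191)
   = [0.264883 + 0.358459] / 0.422187 = 1.476460
d₂ = d₁ − σ√T = 1.476460 − 0.422187 = 1.054273
N(d₁) = 0.930090,  N(d₂) = 0.854121,  e^(−rT) = 0.763885
E₀ = V₀·N(d₁) − D·e^(−rT)·N(d₂)
   = 457.7915·0.930090 − 351.2613·0.763885·0.854121 = 196.606773
B₀ = V₀ − E₀ = 457.7915 − 196.606773 = 261.184727

E0=196.6068 B0=261.1847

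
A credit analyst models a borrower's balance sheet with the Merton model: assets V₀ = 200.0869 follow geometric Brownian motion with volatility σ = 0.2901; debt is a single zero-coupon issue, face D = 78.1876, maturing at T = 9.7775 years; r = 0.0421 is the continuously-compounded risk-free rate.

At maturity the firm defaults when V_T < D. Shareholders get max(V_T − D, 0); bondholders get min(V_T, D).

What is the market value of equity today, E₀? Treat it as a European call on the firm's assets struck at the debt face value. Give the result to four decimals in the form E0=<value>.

E0=150.8557

d₁ = [ln(V₀/D) + (r + σ²/2)T] / (σ√T)
   = [ln(200.0869/78.1876) + (0.0421 + 0.5·0.2901²)·9.7775] / (0.2901·√9.7775)
   = [0.939641 + 0.823060] / 0.907114 = 1.943198
d₂ = d₁ − σ√T = 1.943198 − 0.907114 = 1.036084
N(d₁) = 0.974004,  N(d₂) = 0.849919,  e^(−rT) = 0.662568
E₀ = V₀·N(d₁) − D·e^(−rT)·N(d₂)
   = 200.0869·0.974004 − 78.1876·0.662568·0.849919 = 150.855750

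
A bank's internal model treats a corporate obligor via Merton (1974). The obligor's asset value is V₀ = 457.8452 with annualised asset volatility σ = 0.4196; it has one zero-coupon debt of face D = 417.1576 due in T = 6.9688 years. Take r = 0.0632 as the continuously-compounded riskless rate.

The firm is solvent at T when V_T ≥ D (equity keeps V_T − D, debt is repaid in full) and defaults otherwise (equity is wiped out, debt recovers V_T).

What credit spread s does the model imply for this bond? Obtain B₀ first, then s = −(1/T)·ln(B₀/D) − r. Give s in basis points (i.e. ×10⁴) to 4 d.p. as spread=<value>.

d₁ = [ln(V₀/D) + (r + σ²/2)T] / (σ√T)
   = [ln(457.8452/417.1576) + (0.0632 + 0.5·0.4196²)·6.9688] / (0.4196·√6.9688)
   = [0.093067 + 1.053906] / 1.107680 = 1.035473
d₂ = d₁ − σ√T = 1.035473 − 1.107680 = -0.072207
N(d₁) = 0.849776,  N(d₂) = 0.471218,  e^(−rT) = 0.643761
E₀ = V₀·N(d₁) − D·e^(−rT)·N(d₂)
   = 457.8452·0.849776 − 417.1576·0.643761·0.471218 = 262.520291
B₀ = V₀ − E₀ = 457.8452 − 262.520291 = 195.324909
spread = −(1/T)·ln(B₀/D) − r = −(1/6.9688)·ln(195.324909/417.1576) − 0.0632 = 0.04568528
in basis points: 0.04568528 × 10⁴ = 456.8528 bp

spread=456.8528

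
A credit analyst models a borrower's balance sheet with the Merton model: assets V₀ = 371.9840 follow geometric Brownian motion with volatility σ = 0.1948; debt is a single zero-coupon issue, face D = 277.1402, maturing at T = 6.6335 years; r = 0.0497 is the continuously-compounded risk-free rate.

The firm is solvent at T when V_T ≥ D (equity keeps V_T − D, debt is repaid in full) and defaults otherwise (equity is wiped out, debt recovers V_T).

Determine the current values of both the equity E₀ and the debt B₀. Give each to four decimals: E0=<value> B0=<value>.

d₁ = [ln(V₀/D) + (r + σ²/2)T] / (σ√T)
   = [ln(371.9840/277.1402) + (0.0497 + 0.5·0.1948²)·6.6335] / (0.1948·√6.6335)
   = [0.294327 + 0.455546] / 0.501719 = 1.494609
d₂ = d₁ − σ√T = 1.494609 − 0.501719 = 0.992890
N(d₁) = 0.932492,  N(d₂) = 0.839618,  e^(−rT) = 0.719150
E₀ = V₀·N(d₁) − D·e^(−rT)·N(d₂)
   = 371.9840·0.932492 − 277.1402·0.719150·0.839618 = 179.531510
B₀ = V₀ − E₀ = 371.9840 − 179.531510 = 192.452490

E0=179.5315 B0=192.4525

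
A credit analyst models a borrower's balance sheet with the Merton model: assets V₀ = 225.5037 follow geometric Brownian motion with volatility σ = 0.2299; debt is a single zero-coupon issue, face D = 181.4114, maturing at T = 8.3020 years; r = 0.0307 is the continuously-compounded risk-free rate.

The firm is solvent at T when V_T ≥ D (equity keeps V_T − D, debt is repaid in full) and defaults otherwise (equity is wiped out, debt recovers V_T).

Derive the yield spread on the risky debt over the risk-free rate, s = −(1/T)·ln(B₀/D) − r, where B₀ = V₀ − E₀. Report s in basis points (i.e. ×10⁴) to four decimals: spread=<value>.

spread=145.2745

d₁ = [ln(V₀/D) + (r + σ²/2)T] / (σ√T)
   = [ln(225.5037/181.4114) + (0.0307 + 0.5·0.2299²)·8.3020] / (0.2299·√8.3020)
   = [0.217569 + 0.474268] / 0.662415 = 1.044417
d₂ = d₁ − σ√T = 1.044417 − 0.662415 = 0.382001
N(d₁) = 0.851854,  N(d₂) = 0.648770,  e^(−rT) = 0.775016
E₀ = V₀·N(d₁) − D·e^(−rT)·N(d₂)
   = 225.5037·0.851854 − 181.4114·0.775016·0.648770 = 100.881214
B₀ = V₀ − E₀ = 225.5037 − 100.881214 = 124.622486
spread = −(1/T)·ln(B₀/D) − r = −(1/8.3020)·ln(124.622486/181.4114) − 0.0307 = 0.01452745
in basis points: 0.01452745 × 10⁴ = 145.2745 bp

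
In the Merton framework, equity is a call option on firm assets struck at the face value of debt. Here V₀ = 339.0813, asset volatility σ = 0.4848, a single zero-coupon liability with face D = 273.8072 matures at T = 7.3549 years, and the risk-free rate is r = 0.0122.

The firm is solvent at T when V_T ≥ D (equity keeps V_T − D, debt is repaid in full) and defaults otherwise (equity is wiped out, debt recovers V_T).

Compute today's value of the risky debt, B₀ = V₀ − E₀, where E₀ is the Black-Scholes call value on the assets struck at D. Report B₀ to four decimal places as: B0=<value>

B0=147.2962

d₁ = [ln(V₀/D) + (r + σ²/2)T] / (σ√T)
   = [ln(339.0813/273.8072) + (0.0122 + 0.5·0.4848²)·7.3549] / (0.4848·√7.3549)
   = [0.213816 + 0.954045] / 1.314774 = 0.888260
d₂ = d₁ − σ√T = 0.888260 − 1.314774 = -0.426514
N(d₁) = 0.812799,  N(d₂) = 0.334867,  e^(−rT) = 0.914178
E₀ = V₀·N(d₁) − D·e^(−rT)·N(d₂)
   = 339.0813·0.812799 − 273.8072·0.914178·0.334867 = 191.785098
B₀ = V₀ − E₀ = 339.0813 − 191.785098 = 147.296202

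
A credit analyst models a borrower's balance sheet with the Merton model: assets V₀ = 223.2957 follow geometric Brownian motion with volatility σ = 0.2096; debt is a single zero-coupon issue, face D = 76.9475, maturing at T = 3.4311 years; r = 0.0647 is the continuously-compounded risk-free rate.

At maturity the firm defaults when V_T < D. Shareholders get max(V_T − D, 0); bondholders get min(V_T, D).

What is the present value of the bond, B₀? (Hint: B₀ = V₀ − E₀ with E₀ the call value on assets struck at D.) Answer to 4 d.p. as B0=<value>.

d₁ = [ln(V₀/D) + (r + σ²/2)T] / (σ√T)
   = [ln(223.2957/76.9475) + (0.0647 + 0.5·0.2096²)·3.4311] / (0.2096·√3.4311)
   = [1.065374 + 0.297360] / 0.388247 = 3.509967
d₂ = d₁ − σ√T = 3.509967 − 0.388247 = 3.121720
N(d₁) = 0.999776,  N(d₂) = 0.999101,  e^(−rT) = 0.800922
E₀ = V₀·N(d₁) − D·e^(−rT)·N(d₂)
   = 223.2957·0.999776 − 76.9475·0.800922·0.999101 = 161.672150
B₀ = V₀ − E₀ = 223.2957 − 161.672150 = 61.623550

B0=61.6236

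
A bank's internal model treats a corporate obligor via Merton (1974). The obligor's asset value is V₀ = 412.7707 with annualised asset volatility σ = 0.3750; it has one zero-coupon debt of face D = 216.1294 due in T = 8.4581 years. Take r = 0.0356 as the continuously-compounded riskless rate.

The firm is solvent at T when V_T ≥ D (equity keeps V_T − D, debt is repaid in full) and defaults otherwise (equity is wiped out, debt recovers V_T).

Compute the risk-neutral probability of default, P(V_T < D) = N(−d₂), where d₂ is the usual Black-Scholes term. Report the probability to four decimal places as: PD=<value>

PD=0.3729

d₁ = [ln(V₀/D) + (r + σ²/2)T] / (σ√T)
   = [ln(412.7707/216.1294) + (0.0356 + 0.5·0.3750²)·8.4581] / (0.3750·√8.4581)
   = [0.647015 + 0.895819] / 1.090605 = 1.414658
d₂ = d₁ − σ√T = 1.414658 − 1.090605 = 0.324052
risk-neutral PD = N(−d₂) = N(-0.324052) = 0.372949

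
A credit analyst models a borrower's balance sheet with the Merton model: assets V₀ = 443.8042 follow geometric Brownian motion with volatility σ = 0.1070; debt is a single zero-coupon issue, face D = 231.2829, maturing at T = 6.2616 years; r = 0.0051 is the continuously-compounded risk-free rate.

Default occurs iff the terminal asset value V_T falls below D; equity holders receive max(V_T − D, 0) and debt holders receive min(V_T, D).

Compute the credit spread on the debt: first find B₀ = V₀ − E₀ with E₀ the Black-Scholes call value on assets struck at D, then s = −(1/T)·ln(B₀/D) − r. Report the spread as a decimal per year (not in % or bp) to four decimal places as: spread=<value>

d₁ = [ln(V₀/D) + (r + σ²/2)T] / (σ√T)
   = [ln(443.8042/231.2829) + (0.0051 + 0.5·0.1070²)·6.2616] / (0.1070·√6.2616)
   = [0.651742 + 0.067779] / 0.267748 = 2.687304
d₂ = d₁ − σ√T = 2.687304 − 0.267748 = 2.419556
N(d₁) = 0.996398,  N(d₂) = 0.992230,  e^(−rT) = 0.968570
E₀ = V₀·N(d₁) − D·e^(−rT)·N(d₂)
   = 443.8042·0.996398 − 231.2829·0.968570·0.992230 = 219.932577
B₀ = V₀ − E₀ = 443.8042 − 219.932577 = 223.871623
spread = −(1/T)·ln(B₀/D) − r = −(1/6.2616)·ln(223.871623/231.2829) − 0.0051 = 0.00010136

spread=0.0001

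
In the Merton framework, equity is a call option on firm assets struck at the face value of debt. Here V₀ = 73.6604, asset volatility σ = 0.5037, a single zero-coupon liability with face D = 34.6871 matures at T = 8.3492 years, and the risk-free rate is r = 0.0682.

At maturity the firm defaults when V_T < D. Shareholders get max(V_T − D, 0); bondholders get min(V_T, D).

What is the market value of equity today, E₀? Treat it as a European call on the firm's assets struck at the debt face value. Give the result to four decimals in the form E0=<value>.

E0=58.6895

d₁ = [ln(V₀/D) + (r + σ²/2)T] / (σ√T)
   = [ln(73.6604/34.6871) + (0.0682 + 0.5·0.5037²)·8.3492] / (0.5037·√8.3492)
   = [0.753097 + 1.628569] / 1.455440 = 1.636389
d₂ = d₁ − σ√T = 1.636389 − 1.455440 = 0.180949
N(d₁) = 0.949121,  N(d₂) = 0.571796,  e^(−rT) = 0.565856
E₀ = V₀·N(d₁) − D·e^(−rT)·N(d₂)
   = 73.6604·0.949121 − 34.6871·0.565856·0.571796 = 58.689464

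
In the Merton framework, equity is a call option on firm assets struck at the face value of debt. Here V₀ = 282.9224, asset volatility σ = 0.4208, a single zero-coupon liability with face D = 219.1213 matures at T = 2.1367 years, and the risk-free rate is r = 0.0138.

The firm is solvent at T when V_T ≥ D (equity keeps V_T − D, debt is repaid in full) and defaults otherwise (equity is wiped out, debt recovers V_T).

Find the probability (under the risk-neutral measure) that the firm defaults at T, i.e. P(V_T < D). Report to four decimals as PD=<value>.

PD=0.4381

d₁ = [ln(V₀/D) + (r + σ²/2)T] / (σ√T)
   = [ln(282.9224/219.1213) + (0.0138 + 0.5·0.4208²)·2.1367] / (0.4208·√2.1367)
   = [0.255547 + 0.218662] / 0.615103 = 0.770943
d₂ = d₁ − σ√T = 0.770943 − 0.615103 = 0.155841
risk-neutral PD = N(−d₂) = N(-0.155841) = 0.438079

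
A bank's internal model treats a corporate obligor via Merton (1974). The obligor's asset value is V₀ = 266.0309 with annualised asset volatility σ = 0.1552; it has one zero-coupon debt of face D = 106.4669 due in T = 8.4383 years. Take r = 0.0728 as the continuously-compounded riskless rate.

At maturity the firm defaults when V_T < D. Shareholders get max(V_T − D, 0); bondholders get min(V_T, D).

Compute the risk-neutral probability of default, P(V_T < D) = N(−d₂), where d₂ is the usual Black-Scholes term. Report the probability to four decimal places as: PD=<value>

PD=0.0008

d₁ = [ln(V₀/D) + (r + σ²/2)T] / (σ√T)
   = [ln(266.0309/106.4669) + (0.0728 + 0.5·0.1552²)·8.4383] / (0.1552·√8.4383)
   = [0.915778 + 0.715935] / 0.450837 = 3.619301
d₂ = d₁ − σ√T = 3.619301 − 0.450837 = 3.168464
risk-neutral PD = N(−d₂) = N(-3.168464) = 0.000766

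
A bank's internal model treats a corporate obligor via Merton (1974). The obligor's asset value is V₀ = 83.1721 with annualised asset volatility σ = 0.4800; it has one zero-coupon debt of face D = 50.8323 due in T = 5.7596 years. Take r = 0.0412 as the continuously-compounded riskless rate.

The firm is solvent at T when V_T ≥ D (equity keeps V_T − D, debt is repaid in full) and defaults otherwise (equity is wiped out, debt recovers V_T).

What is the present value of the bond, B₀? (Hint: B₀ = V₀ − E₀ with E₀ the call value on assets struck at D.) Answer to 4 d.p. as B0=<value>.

B0=30.3851

d₁ = [ln(V₀/D) + (r + σ²/2)T] / (σ√T)
   = [ln(83.1721/50.8323) + (0.0412 + 0.5·0.4800²)·5.7596] / (0.4800·√5.7596)
   = [0.492380 + 0.900801] / 1.151960 = 1.209401
d₂ = d₁ − σ√T = 1.209401 − 1.151960 = 0.057441
N(d₁) = 0.886746,  N(d₂) = 0.522903,  e^(−rT) = 0.788758
E₀ = V₀·N(d₁) − D·e^(−rT)·N(d₂)
   = 83.1721·0.886746 − 50.8323·0.788758·0.522903 = 52.787013
B₀ = V₀ − E₀ = 83.1721 − 52.787013 = 30.385087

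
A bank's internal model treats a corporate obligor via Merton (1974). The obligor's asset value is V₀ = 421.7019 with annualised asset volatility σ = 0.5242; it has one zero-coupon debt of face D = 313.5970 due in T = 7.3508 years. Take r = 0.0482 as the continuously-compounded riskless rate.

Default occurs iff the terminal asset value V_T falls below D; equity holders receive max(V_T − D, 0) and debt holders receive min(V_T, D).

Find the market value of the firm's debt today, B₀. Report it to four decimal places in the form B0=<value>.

B0=139.2212

d₁ = [ln(V₀/D) + (r + σ²/2)T] / (σ√T)
   = [ln(421.7019/313.5970) + (0.0482 + 0.5·0.5242²)·7.3508] / (0.5242·√7.3508)
   = [0.296190 + 1.364256] / 1.421230 = 1.168316
d₂ = d₁ − σ√T = 1.168316 − 1.421230 = -0.252914
N(d₁) = 0.878660,  N(d₂) = 0.400167,  e^(−rT) = 0.701658
E₀ = V₀·N(d₁) − D·e^(−rT)·N(d₂)
   = 421.7019·0.878660 − 313.5970·0.701658·0.400167 = 282.480710
B₀ = V₀ − E₀ = 421.7019 − 282.480710 = 139.221190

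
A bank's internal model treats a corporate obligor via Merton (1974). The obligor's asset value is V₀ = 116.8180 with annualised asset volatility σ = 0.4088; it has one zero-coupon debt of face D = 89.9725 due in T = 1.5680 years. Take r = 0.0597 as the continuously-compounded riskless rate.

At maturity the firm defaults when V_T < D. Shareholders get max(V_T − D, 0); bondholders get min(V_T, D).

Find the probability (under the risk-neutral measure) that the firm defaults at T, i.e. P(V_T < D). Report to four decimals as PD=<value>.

d₁ = [ln(V₀/D) + (r + σ²/2)T] / (σ√T)
   = [ln(116.8180/89.9725) + (0.0597 + 0.5·0.4088²)·1.5680] / (0.4088·√1.5680)
   = [0.261113 + 0.224630] / 0.511899 = 0.948904
d₂ = d₁ − σ√T = 0.948904 − 0.511899 = 0.437006
risk-neutral PD = N(−d₂) = N(-0.437006) = 0.331054

PD=0.3311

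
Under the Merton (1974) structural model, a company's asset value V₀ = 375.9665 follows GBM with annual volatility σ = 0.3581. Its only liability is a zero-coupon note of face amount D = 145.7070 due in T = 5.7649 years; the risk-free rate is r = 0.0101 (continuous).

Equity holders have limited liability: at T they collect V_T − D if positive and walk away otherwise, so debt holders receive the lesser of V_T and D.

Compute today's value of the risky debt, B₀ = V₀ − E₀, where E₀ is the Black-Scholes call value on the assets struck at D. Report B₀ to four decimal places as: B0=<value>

B0=126.5073

d₁ = [ln(V₀/D) + (r + σ²/2)T] / (σ√T)
   = [ln(375.9665/145.7070) + (0.0101 + 0.5·0.3581²)·5.7649] / (0.3581·√5.7649)
   = [0.947902 + 0.427858] / 0.859805 = 1.600083
d₂ = d₁ − σ√T = 1.600083 − 0.859805 = 0.740278
N(d₁) = 0.945210,  N(d₂) = 0.770434,  e^(−rT) = 0.943437
E₀ = V₀·N(d₁) − D·e^(−rT)·N(d₂)
   = 375.9665·0.945210 − 145.7070·0.943437·0.770434 = 249.459217
B₀ = V₀ − E₀ = 375.9665 − 249.459217 = 126.507283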